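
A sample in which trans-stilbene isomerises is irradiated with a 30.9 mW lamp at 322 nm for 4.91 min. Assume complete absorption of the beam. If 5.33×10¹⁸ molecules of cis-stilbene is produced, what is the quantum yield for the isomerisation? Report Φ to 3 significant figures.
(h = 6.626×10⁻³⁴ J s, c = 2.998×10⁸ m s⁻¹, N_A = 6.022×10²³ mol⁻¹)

Φ = 0.361

Product: 5.33×10¹⁸ / 6.022×10²³ = 8.851×10⁻⁶ mol.
Photon energy at 322 nm: hc/λ = (6.626×10⁻³⁴)(2.998×10⁸)/(322×10⁻⁹) = 6.169×10⁻¹⁹ J.
Energy delivered: (30.9 mW)(294.6 s) = 9.103 J.
Photons incident: 9.103 / 6.169×10⁻¹⁹ = 1.476×10¹⁹, i.e. 1.476×10¹⁹/6.022×10²³ = 2.451×10⁻⁵ mol.
Φ = 8.851×10⁻⁶ mol / 2.451×10⁻⁵ mol photons = 0.361.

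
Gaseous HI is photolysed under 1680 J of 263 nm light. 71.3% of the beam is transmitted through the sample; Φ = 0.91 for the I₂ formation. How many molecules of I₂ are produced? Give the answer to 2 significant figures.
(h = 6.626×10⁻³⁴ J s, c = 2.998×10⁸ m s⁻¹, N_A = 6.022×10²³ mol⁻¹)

5.8×10²⁰ molecules

Photon energy at 263 nm: hc/λ = (6.626×10⁻³⁴)(2.998×10⁸)/(263×10⁻⁹) = 7.553×10⁻¹⁹ J.
Photons incident: 1680 / 7.553×10⁻¹⁹ = 2.224×10²¹, i.e. 2.224×10²¹/6.022×10²³ = 0.003693 mol.
Fraction absorbed: 1 − 71.3/100 = 0.2870.
Photons absorbed: 0.2870 × 0.003693 = 0.001060 mol.
Product: Φ × n_abs = 0.91 × 0.001060 = 9.646×10⁻⁴ mol.
As a count: 9.646×10⁻⁴ × 6.022×10²³ = 5.8×10²⁰.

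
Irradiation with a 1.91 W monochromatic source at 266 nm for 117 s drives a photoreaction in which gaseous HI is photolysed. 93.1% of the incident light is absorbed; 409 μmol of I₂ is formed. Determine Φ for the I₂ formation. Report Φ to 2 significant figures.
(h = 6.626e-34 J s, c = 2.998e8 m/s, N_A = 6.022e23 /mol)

Product: 409 μmol = 4.09e-4 mol.
Photon energy at 266 nm: hc/λ = (6.626e-34)(2.998e8)/(266e-9) = 7.468e-19 J.
Energy delivered: (1.91 W)(117 s) = 223.5 J.
Photons incident: 223.5 / 7.468e-19 = 2.993e20, i.e. 2.993e20/6.022e23 = 4.970e-4 mol.
Photons absorbed: 0.931 × 4.970e-4 = 4.627e-4 mol.
Φ = 4.09e-4 mol / 4.627e-4 mol photons = 0.88.

Φ = 0.88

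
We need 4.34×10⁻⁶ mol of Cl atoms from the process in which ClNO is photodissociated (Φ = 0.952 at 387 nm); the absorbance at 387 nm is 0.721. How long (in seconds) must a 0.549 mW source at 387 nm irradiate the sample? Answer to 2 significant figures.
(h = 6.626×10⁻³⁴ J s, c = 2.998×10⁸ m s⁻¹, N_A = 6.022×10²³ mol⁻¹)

Photons that must be absorbed: 4.34×10⁻⁶ / 0.952 = 4.559×10⁻⁶ mol.
Fraction absorbed: 1 − 10^(−0.721) = 0.8099.
Incident photons needed: 4.559×10⁻⁶ / 0.8099 = 5.629×10⁻⁶ mol.
Photon energy: hc/λ = 5.133×10⁻¹⁹ J; per mole, 3.091×10⁵ J mol⁻¹.
Energy required: 5.629×10⁻⁶ × 3.091×10⁵ = 1.740 J.
Time: 1.740 J / 0.000549 W = 3200 s.

t ≈ 3200 s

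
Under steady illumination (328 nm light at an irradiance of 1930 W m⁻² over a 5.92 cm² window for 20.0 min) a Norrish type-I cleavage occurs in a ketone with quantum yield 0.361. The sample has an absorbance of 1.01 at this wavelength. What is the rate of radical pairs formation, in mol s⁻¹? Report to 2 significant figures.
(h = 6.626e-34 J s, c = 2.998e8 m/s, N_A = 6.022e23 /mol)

Photon energy at 328 nm: hc/λ = (6.626e-34)(2.998e8)/(328e-9) = 6.056e-19 J.
Energy delivered: (1930 W m⁻²)(5.92e-4 m²)(1200 s) = 1371 J.
Photons incident: 1371 / 6.056e-19 = 2.264e21, i.e. 2.264e21/6.022e23 = 0.003760 mol.
Fraction absorbed: 1 − 10^(−1.01) = 0.9023.
Photons absorbed: 0.9023 × 0.003760 = 0.003393 mol.
Product formed: 0.361 × 0.003393 = 0.001225 mol.
Rate: 0.001225 / 1200 s = 1.0e-6 mol s⁻¹.

1.0e-6 mol s⁻¹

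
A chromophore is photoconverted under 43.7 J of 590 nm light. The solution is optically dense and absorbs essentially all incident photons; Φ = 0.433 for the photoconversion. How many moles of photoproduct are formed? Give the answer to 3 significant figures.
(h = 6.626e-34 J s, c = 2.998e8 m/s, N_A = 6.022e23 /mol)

Photon energy at 590 nm: hc/λ = (6.626e-34)(2.998e8)/(590e-9) = 3.367e-19 J.
Photons incident: 43.7 / 3.367e-19 = 1.298e20, i.e. 1.298e20/6.022e23 = 2.155e-4 mol.
Product: Φ × n_abs = 0.433 × 2.155e-4 = 9.331e-5 mol.

9.33e-5 mol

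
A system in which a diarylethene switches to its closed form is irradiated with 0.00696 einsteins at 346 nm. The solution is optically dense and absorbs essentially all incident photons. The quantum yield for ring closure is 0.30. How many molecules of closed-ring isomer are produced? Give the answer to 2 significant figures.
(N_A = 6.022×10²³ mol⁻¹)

Product: Φ × n_abs = 0.30 × 0.00696 = 0.002088 mol.
As a count: 0.002088 × 6.022×10²³ = 1.3×10²¹.

1.3×10²¹ molecules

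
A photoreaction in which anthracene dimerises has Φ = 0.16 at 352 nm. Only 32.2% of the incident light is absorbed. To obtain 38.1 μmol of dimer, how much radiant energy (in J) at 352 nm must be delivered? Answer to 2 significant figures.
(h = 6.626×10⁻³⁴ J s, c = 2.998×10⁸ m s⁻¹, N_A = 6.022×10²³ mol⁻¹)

Product: 38.1 μmol = 3.81×10⁻⁵ mol.
Photons that must be absorbed: 3.81×10⁻⁵ / 0.16 = 2.381×10⁻⁴ mol.
Incident photons needed: 2.381×10⁻⁴ / 0.322 = 7.394×10⁻⁴ mol.
Photon energy: hc/λ = 5.643×10⁻¹⁹ J; per mole, 3.398×10⁵ J mol⁻¹.
Energy required: 7.394×10⁻⁴ × 3.398×10⁵ = 250 J.

250 J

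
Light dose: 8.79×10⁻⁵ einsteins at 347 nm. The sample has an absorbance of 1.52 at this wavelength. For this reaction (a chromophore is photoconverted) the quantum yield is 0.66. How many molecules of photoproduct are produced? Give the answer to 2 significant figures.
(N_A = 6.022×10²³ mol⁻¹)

Fraction absorbed: 1 − 10^(−1.52) = 0.9698.
Photons absorbed: 0.9698 × 8.79×10⁻⁵ = 8.525×10⁻⁵ mol.
Product: Φ × n_abs = 0.66 × 8.525×10⁻⁵ = 5.627×10⁻⁵ mol.
As a count: 5.627×10⁻⁵ × 6.022×10²³ = 3.4×10¹⁹.

3.4×10¹⁹ molecules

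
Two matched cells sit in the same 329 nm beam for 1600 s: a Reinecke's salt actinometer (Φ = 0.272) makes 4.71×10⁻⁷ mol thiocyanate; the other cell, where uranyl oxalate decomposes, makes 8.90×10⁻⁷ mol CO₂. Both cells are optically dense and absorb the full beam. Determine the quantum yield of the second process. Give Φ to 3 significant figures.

Φ = 0.514

Photons absorbed by the actinometer: 4.71×10⁻⁷ / 0.272 = 1.732×10⁻⁶ mol.
Φ(unknown) = 8.90×10⁻⁷ / 1.732×10⁻⁶ = 0.514.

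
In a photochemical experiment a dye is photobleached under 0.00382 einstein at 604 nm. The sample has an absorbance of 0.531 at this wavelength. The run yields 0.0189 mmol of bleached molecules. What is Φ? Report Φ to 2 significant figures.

Product: 0.0189 mmol = 1.89×10⁻⁵ mol.
Fraction absorbed: 1 − 10^(−0.531) = 0.7056.
Photons absorbed: 0.7056 × 0.00382 = 0.002695 mol.
Φ = 1.89×10⁻⁵ mol / 0.002695 mol photons = 0.0070.

Φ = 0.0070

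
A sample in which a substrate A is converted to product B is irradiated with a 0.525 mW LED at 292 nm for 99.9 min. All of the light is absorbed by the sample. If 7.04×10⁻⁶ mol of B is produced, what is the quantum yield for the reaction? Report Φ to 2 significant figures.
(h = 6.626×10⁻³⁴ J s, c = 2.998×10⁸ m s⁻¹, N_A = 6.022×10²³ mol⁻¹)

Φ = 0.92

Photon energy at 292 nm: hc/λ = (6.626×10⁻³⁴)(2.998×10⁸)/(292×10⁻⁹) = 6.803×10⁻¹⁹ J.
Energy delivered: (0.525 mW)(5994 s) = 3.147 J.
Photons incident: 3.147 / 6.803×10⁻¹⁹ = 4.626×10¹⁸, i.e. 4.626×10¹⁸/6.022×10²³ = 7.682×10⁻⁶ mol.
Φ = 7.04×10⁻⁶ mol / 7.682×10⁻⁶ mol photons = 0.92.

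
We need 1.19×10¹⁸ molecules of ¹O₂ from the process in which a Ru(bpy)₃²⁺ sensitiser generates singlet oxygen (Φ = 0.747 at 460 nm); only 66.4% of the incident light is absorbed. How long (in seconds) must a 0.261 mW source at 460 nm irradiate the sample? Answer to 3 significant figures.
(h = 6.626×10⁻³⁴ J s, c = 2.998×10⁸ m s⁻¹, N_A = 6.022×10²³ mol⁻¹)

t ≈ 3970 s

Product: 1.19×10¹⁸ / 6.022×10²³ = 1.976×10⁻⁶ mol.
Photons that must be absorbed: 1.976×10⁻⁶ / 0.747 = 2.645×10⁻⁶ mol.
Incident photons needed: 2.645×10⁻⁶ / 0.664 = 3.983×10⁻⁶ mol.
Photon energy: hc/λ = 4.318×10⁻¹⁹ J; per mole, 2.600×10⁵ J mol⁻¹.
Energy required: 3.983×10⁻⁶ × 2.600×10⁵ = 1.036 J.
Time: 1.036 J / 0.000261 W = 3970 s.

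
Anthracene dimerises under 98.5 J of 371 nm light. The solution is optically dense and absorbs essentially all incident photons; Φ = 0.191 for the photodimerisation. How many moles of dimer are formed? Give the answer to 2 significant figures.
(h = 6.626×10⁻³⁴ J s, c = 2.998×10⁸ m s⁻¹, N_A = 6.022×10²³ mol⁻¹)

5.8×10⁻⁵ mol

Photon energy at 371 nm: hc/λ = (6.626×10⁻³⁴)(2.998×10⁸)/(371×10⁻⁹) = 5.354×10⁻¹⁹ J.
Photons incident: 98.5 / 5.354×10⁻¹⁹ = 1.840×10²⁰, i.e. 1.840×10²⁰/6.022×10²³ = 3.055×10⁻⁴ mol.
Product: Φ × n_abs = 0.191 × 3.055×10⁻⁴ = 5.835×10⁻⁵ mol.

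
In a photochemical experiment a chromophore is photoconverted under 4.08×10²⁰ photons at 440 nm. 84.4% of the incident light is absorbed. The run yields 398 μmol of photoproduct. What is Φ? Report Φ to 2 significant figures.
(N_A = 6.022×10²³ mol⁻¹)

Product: 398 μmol = 3.98×10⁻⁴ mol.
Moles of photons: 4.08×10²⁰ / 6.022×10²³ = 6.775×10⁻⁴ mol.
Photons absorbed: 0.844 × 6.775×10⁻⁴ = 5.718×10⁻⁴ mol.
Φ = 3.98×10⁻⁴ mol / 5.718×10⁻⁴ mol photons = 0.70.

Φ = 0.70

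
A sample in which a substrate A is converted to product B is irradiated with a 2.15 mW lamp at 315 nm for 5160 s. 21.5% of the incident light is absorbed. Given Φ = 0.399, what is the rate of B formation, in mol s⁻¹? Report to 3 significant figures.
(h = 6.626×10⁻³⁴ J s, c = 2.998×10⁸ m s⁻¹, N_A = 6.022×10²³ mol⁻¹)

4.86×10⁻¹⁰ mol s⁻¹

Photon energy at 315 nm: hc/λ = (6.626×10⁻³⁴)(2.998×10⁸)/(315×10⁻⁹) = 6.306×10⁻¹⁹ J.
Energy delivered: (2.15 mW)(5160 s) = 11.09 J.
Photons incident: 11.09 / 6.306×10⁻¹⁹ = 1.759×10¹⁹, i.e. 1.759×10¹⁹/6.022×10²³ = 2.921×10⁻⁵ mol.
Photons absorbed: 0.215 × 2.921×10⁻⁵ = 6.280×10⁻⁶ mol.
Product formed: 0.399 × 6.280×10⁻⁶ = 2.506×10⁻⁶ mol.
Rate: 2.506×10⁻⁶ / 5160 s = 4.86×10⁻¹⁰ mol s⁻¹.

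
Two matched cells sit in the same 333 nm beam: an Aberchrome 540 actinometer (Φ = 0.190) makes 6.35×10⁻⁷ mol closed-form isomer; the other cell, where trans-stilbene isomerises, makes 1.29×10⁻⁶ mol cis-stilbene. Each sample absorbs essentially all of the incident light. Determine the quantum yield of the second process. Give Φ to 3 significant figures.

Photons absorbed by the actinometer: 6.35×10⁻⁷ / 0.190 = 3.342×10⁻⁶ mol.
Φ(unknown) = 1.29×10⁻⁶ / 3.342×10⁻⁶ = 0.386.

Φ = 0.386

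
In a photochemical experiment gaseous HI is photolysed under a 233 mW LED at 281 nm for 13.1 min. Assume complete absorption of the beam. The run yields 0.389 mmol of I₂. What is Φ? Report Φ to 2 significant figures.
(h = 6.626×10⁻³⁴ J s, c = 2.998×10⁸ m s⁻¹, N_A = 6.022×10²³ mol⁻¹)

Product: 0.389 mmol = 3.89×10⁻⁴ mol.
Photon energy at 281 nm: hc/λ = (6.626×10⁻³⁴)(2.998×10⁸)/(281×10⁻⁹) = 7.069×10⁻¹⁹ J.
Energy delivered: (233 mW)(786 s) = 183.1 J.
Photons incident: 183.1 / 7.069×10⁻¹⁹ = 2.590×10²⁰, i.e. 2.590×10²⁰/6.022×10²³ = 4.301×10⁻⁴ mol.
Φ = 3.89×10⁻⁴ mol / 4.301×10⁻⁴ mol photons = 0.90.

Φ = 0.90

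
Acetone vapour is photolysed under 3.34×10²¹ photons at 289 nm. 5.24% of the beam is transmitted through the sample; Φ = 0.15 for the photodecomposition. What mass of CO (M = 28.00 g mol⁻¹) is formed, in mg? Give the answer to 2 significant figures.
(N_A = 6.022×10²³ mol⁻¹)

22 mg

Moles of photons: 3.34×10²¹ / 6.022×10²³ = 0.005546 mol.
Fraction absorbed: 1 − 5.24/100 = 0.9476.
Photons absorbed: 0.9476 × 0.005546 = 0.005255 mol.
Product: Φ × n_abs = 0.15 × 0.005255 = 7.883×10⁻⁴ mol.
Mass: 7.883×10⁻⁴ × 28.00 = 0.02207 g = 22 mg.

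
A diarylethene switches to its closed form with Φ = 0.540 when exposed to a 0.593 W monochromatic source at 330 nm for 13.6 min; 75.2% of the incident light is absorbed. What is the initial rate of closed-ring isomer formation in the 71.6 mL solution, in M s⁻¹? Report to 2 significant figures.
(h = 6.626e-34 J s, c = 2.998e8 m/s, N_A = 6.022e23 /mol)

9.3e-6 M s⁻¹

Photon energy at 330 nm: hc/λ = (6.626e-34)(2.998e8)/(330e-9) = 6.020e-19 J.
Energy delivered: (0.593 W)(816 s) = 483.9 J.
Photons incident: 483.9 / 6.020e-19 = 8.038e20, i.e. 8.038e20/6.022e23 = 0.001335 mol.
Photons absorbed: 0.752 × 0.001335 = 0.001004 mol.
Product formed: 0.540 × 0.001004 = 5.422e-4 mol.
Rate: 5.422e-4 mol / (816 s × 0.0716 L) = 9.3e-6 M s⁻¹.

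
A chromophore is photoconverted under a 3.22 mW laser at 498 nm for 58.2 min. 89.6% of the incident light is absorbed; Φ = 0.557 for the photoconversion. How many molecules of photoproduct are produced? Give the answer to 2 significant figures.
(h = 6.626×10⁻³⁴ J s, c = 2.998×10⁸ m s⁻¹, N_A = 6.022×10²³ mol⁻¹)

Photon energy at 498 nm: hc/λ = (6.626×10⁻³⁴)(2.998×10⁸)/(498×10⁻⁹) = 3.989×10⁻¹⁹ J.
Energy delivered: (3.22 mW)(3492 s) = 11.24 J.
Photons incident: 11.24 / 3.989×10⁻¹⁹ = 2.818×10¹⁹, i.e. 2.818×10¹⁹/6.022×10²³ = 4.680×10⁻⁵ mol.
Photons absorbed: 0.896 × 4.680×10⁻⁵ = 4.193×10⁻⁵ mol.
Product: Φ × n_abs = 0.557 × 4.193×10⁻⁵ = 2.336×10⁻⁵ mol.
As a count: 2.336×10⁻⁵ × 6.022×10²³ = 1.4×10¹⁹.

1.4×10¹⁹ molecules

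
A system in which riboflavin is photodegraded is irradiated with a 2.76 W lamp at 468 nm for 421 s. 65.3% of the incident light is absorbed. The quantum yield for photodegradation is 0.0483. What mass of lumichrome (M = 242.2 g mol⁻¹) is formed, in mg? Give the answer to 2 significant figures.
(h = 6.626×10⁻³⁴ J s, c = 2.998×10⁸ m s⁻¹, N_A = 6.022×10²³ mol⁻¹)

35 mg

Photon energy at 468 nm: hc/λ = (6.626×10⁻³⁴)(2.998×10⁸)/(468×10⁻⁹) = 4.245×10⁻¹⁹ J.
Energy delivered: (2.76 W)(421 s) = 1162 J.
Photons incident: 1162 / 4.245×10⁻¹⁹ = 2.737×10²¹, i.e. 2.737×10²¹/6.022×10²³ = 0.004545 mol.
Photons absorbed: 0.653 × 0.004545 = 0.002968 mol.
Product: Φ × n_abs = 0.0483 × 0.002968 = 1.434×10⁻⁴ mol.
Mass: 1.434×10⁻⁴ × 242.2 = 0.03473 g = 35 mg.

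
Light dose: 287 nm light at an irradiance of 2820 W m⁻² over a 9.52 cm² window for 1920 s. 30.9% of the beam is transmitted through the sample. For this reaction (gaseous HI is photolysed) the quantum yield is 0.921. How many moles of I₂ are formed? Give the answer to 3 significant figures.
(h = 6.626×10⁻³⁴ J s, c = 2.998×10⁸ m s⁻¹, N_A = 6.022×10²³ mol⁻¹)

0.00787 mol

Photon energy at 287 nm: hc/λ = (6.626×10⁻³⁴)(2.998×10⁸)/(287×10⁻⁹) = 6.922×10⁻¹⁹ J.
Energy delivered: (2820 W m⁻²)(9.52×10⁻⁴ m²)(1920 s) = 5155 J.
Photons incident: 5155 / 6.922×10⁻¹⁹ = 7.447×10²¹, i.e. 7.447×10²¹/6.022×10²³ = 0.01237 mol.
Fraction absorbed: 1 − 30.9/100 = 0.6910.
Photons absorbed: 0.6910 × 0.01237 = 0.008548 mol.
Product: Φ × n_abs = 0.921 × 0.008548 = 0.007873 mol.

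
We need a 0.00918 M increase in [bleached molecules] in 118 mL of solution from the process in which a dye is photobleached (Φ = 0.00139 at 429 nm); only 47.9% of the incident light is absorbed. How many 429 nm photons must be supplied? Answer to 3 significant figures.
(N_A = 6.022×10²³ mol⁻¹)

Product: (0.00918 M)(0.118 L) = 0.001083 mol.
Photons that must be absorbed: 0.001083 / 0.00139 = 0.7791 mol.
Incident photons needed: 0.7791 / 0.479 = 1.627 mol.
Photon count: 1.627 × 6.022×10²³ = 9.80×10²³.

9.80×10²³ photons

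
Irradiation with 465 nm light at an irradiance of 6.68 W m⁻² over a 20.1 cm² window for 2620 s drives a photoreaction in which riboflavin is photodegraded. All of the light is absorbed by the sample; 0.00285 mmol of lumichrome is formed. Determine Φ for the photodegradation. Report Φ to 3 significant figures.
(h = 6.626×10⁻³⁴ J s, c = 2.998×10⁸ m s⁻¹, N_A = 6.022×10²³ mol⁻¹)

Product: 0.00285 mmol = 2.85×10⁻⁶ mol.
Photon energy at 465 nm: hc/λ = (6.626×10⁻³⁴)(2.998×10⁸)/(465×10⁻⁹) = 4.272×10⁻¹⁹ J.
Energy delivered: (6.68 W m⁻²)(20.1×10⁻⁴ m²)(2620 s) = 35.18 J.
Photons incident: 35.18 / 4.272×10⁻¹⁹ = 8.235×10¹⁹, i.e. 8.235×10¹⁹/6.022×10²³ = 1.367×10⁻⁴ mol.
Φ = 2.85×10⁻⁶ mol / 1.367×10⁻⁴ mol photons = 0.0208.

Φ = 0.0208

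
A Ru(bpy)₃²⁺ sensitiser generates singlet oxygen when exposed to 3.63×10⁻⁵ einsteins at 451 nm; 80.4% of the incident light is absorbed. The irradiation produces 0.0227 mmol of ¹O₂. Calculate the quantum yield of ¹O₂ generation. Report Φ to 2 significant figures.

Product: 0.0227 mmol = 2.27×10⁻⁵ mol.
Photons absorbed: 0.804 × 3.63×10⁻⁵ = 2.919×10⁻⁵ mol.
Φ = 2.27×10⁻⁵ mol / 2.919×10⁻⁵ mol photons = 0.78.

Φ = 0.78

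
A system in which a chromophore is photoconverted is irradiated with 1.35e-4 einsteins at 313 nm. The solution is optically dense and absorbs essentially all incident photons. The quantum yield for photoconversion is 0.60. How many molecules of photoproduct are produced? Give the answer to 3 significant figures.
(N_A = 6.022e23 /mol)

Product: Φ × n_abs = 0.60 × 1.35e-4 = 8.100e-5 mol.
As a count: 8.100e-5 × 6.022e23 = 4.88e19.

4.88e19 molecules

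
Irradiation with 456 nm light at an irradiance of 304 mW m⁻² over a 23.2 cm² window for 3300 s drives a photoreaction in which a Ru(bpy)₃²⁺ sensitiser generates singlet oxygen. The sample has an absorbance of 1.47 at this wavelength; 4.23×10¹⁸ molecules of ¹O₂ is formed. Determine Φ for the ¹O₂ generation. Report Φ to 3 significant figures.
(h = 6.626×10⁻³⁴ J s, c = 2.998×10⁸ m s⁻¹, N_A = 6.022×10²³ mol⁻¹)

Φ = 0.820

Product: 4.23×10¹⁸ / 6.022×10²³ = 7.024×10⁻⁶ mol.
Photon energy at 456 nm: hc/λ = (6.626×10⁻³⁴)(2.998×10⁸)/(456×10⁻⁹) = 4.356×10⁻¹⁹ J.
Energy delivered: (304 mW m⁻²)(23.2×10⁻⁴ m²)(3300 s) = 2.327 J.
Photons incident: 2.327 / 4.356×10⁻¹⁹ = 5.342×10¹⁸, i.e. 5.342×10¹⁸/6.022×10²³ = 8.871×10⁻⁶ mol.
Fraction absorbed: 1 − 10^(−1.47) = 0.9661.
Photons absorbed: 0.9661 × 8.871×10⁻⁶ = 8.570×10⁻⁶ mol.
Φ = 7.024×10⁻⁶ mol / 8.570×10⁻⁶ mol photons = 0.820.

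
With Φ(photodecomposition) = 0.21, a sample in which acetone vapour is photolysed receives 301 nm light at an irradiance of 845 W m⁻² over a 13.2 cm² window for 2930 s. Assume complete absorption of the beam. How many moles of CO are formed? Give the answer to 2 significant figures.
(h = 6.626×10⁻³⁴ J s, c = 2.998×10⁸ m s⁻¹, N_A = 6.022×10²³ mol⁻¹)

Photon energy at 301 nm: hc/λ = (6.626×10⁻³⁴)(2.998×10⁸)/(301×10⁻⁹) = 6.600×10⁻¹⁹ J.
Energy delivered: (845 W m⁻²)(13.2×10⁻⁴ m²)(2930 s) = 3268 J.
Photons incident: 3268 / 6.600×10⁻¹⁹ = 4.952×10²¹, i.e. 4.952×10²¹/6.022×10²³ = 0.008223 mol.
Product: Φ × n_abs = 0.21 × 0.008223 = 0.001727 mol.

0.0017 mol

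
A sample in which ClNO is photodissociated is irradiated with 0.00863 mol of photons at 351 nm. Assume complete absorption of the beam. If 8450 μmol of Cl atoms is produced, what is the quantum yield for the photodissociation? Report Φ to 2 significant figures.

Φ = 0.98

Product: 8450 μmol = 0.00845 mol.
Φ = 0.00845 mol / 0.00863 mol photons = 0.98.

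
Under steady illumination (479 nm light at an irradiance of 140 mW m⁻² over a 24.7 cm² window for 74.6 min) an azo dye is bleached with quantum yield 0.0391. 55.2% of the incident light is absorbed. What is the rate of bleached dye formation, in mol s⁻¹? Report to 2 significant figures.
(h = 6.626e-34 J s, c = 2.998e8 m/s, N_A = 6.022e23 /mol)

3.0e-11 mol s⁻¹

Photon energy at 479 nm: hc/λ = (6.626e-34)(2.998e8)/(479e-9) = 4.147e-19 J.
Energy delivered: (140 mW m⁻²)(24.7e-4 m²)(4476 s) = 1.548 J.
Photons incident: 1.548 / 4.147e-19 = 3.733e18, i.e. 3.733e18/6.022e23 = 6.199e-6 mol.
Photons absorbed: 0.552 × 6.199e-6 = 3.422e-6 mol.
Product formed: 0.0391 × 3.422e-6 = 1.338e-7 mol.
Rate: 1.338e-7 / 4476 s = 3.0e-11 mol s⁻¹.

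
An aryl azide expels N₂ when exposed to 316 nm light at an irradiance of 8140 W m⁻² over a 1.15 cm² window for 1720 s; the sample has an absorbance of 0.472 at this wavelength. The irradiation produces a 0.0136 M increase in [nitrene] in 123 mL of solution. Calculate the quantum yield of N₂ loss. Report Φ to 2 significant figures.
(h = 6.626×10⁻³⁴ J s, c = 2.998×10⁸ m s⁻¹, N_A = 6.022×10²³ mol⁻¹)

Φ = 0.59

Product: (0.0136 M)(0.123 L) = 0.001673 mol.
Photon energy at 316 nm: hc/λ = (6.626×10⁻³⁴)(2.998×10⁸)/(316×10⁻⁹) = 6.286×10⁻¹⁹ J.
Energy delivered: (8140 W m⁻²)(1.15×10⁻⁴ m²)(1720 s) = 1610 J.
Photons incident: 1610 / 6.286×10⁻¹⁹ = 2.561×10²¹, i.e. 2.561×10²¹/6.022×10²³ = 0.004253 mol.
Fraction absorbed: 1 − 10^(−0.472) = 0.6627.
Photons absorbed: 0.6627 × 0.004253 = 0.002818 mol.
Φ = 0.001673 mol / 0.002818 mol photons = 0.59.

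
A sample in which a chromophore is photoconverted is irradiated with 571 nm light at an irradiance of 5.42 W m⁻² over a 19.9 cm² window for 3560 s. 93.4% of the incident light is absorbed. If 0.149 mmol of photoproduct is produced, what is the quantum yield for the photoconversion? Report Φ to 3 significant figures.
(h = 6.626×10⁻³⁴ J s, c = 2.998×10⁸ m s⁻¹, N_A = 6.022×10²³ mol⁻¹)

Φ = 0.870

Product: 0.149 mmol = 1.49×10⁻⁴ mol.
Photon energy at 571 nm: hc/λ = (6.626×10⁻³⁴)(2.998×10⁸)/(571×10⁻⁹) = 3.479×10⁻¹⁹ J.
Energy delivered: (5.42 W m⁻²)(19.9×10⁻⁴ m²)(3560 s) = 38.40 J.
Photons incident: 38.40 / 3.479×10⁻¹⁹ = 1.104×10²⁰, i.e. 1.104×10²⁰/6.022×10²³ = 1.833×10⁻⁴ mol.
Photons absorbed: 0.934 × 1.833×10⁻⁴ = 1.712×10⁻⁴ mol.
Φ = 1.49×10⁻⁴ mol / 1.712×10⁻⁴ mol photons = 0.870.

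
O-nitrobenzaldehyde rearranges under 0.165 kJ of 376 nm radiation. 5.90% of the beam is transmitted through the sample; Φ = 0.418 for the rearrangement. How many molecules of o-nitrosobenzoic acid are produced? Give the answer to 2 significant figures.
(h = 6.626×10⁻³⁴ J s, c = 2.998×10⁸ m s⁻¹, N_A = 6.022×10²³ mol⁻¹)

1.2×10²⁰ molecules

Photon energy at 376 nm: hc/λ = (6.626×10⁻³⁴)(2.998×10⁸)/(376×10⁻⁹) = 5.283×10⁻¹⁹ J.
Incident energy: 0.165 kJ = 165 J.
Photons incident: 165 / 5.283×10⁻¹⁹ = 3.123×10²⁰, i.e. 3.123×10²⁰/6.022×10²³ = 5.186×10⁻⁴ mol.
Fraction absorbed: 1 − 5.90/100 = 0.9410.
Photons absorbed: 0.9410 × 5.186×10⁻⁴ = 4.880×10⁻⁴ mol.
Product: Φ × n_abs = 0.418 × 4.880×10⁻⁴ = 2.040×10⁻⁴ mol.
As a count: 2.040×10⁻⁴ × 6.022×10²³ = 1.2×10²⁰.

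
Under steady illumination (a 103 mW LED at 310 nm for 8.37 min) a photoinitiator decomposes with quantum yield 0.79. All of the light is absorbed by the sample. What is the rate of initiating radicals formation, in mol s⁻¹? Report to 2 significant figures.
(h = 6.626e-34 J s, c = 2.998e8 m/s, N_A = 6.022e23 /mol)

2.1e-7 mol s⁻¹

Photon energy at 310 nm: hc/λ = (6.626e-34)(2.998e8)/(310e-9) = 6.408e-19 J.
Energy delivered: (103 mW)(502.2 s) = 51.73 J.
Photons incident: 51.73 / 6.408e-19 = 8.073e19, i.e. 8.073e19/6.022e23 = 1.341e-4 mol.
Product formed: 0.79 × 1.341e-4 = 1.059e-4 mol.
Rate: 1.059e-4 / 502.2 s = 2.1e-7 mol s⁻¹.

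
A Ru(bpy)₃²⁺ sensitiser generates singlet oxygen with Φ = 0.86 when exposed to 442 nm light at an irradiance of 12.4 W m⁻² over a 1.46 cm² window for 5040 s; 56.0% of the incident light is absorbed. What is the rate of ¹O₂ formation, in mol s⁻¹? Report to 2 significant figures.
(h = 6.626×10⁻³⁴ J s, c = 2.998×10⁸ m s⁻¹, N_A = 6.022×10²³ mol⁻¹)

Photon energy at 442 nm: hc/λ = (6.626×10⁻³⁴)(2.998×10⁸)/(442×10⁻⁹) = 4.494×10⁻¹⁹ J.
Energy delivered: (12.4 W m⁻²)(1.46×10⁻⁴ m²)(5040 s) = 9.124 J.
Photons incident: 9.124 / 4.494×10⁻¹⁹ = 2.030×10¹⁹, i.e. 2.030×10¹⁹/6.022×10²³ = 3.371×10⁻⁵ mol.
Photons absorbed: 0.560 × 3.371×10⁻⁵ = 1.888×10⁻⁵ mol.
Product formed: 0.86 × 1.888×10⁻⁵ = 1.624×10⁻⁵ mol.
Rate: 1.624×10⁻⁵ / 5040 s = 3.2×10⁻⁹ mol s⁻¹.

3.2×10⁻⁹ mol s⁻¹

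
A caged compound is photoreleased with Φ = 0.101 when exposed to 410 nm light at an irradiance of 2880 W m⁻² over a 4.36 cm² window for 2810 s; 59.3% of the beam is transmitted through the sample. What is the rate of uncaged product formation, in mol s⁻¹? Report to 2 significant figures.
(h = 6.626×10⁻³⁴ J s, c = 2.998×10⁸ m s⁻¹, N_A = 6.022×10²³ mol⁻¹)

1.8×10⁻⁷ mol s⁻¹

Photon energy at 410 nm: hc/λ = (6.626×10⁻³⁴)(2.998×10⁸)/(410×10⁻⁹) = 4.845×10⁻¹⁹ J.
Energy delivered: (2880 W m⁻²)(4.36×10⁻⁴ m²)(2810 s) = 3528 J.
Photons incident: 3528 / 4.845×10⁻¹⁹ = 7.282×10²¹, i.e. 7.282×10²¹/6.022×10²³ = 0.01209 mol.
Fraction absorbed: 1 − 59.3/100 = 0.4070.
Photons absorbed: 0.4070 × 0.01209 = 0.004921 mol.
Product formed: 0.101 × 0.004921 = 4.970×10⁻⁴ mol.
Rate: 4.970×10⁻⁴ / 2810 s = 1.8×10⁻⁷ mol s⁻¹.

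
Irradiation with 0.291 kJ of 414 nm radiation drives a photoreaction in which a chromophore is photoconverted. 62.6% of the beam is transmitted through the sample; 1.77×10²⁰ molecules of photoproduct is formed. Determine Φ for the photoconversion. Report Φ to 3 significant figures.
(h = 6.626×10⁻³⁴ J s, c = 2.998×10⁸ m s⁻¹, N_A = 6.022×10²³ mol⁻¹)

Φ = 0.780

Product: 1.77×10²⁰ / 6.022×10²³ = 2.939×10⁻⁴ mol.
Photon energy at 414 nm: hc/λ = (6.626×10⁻³⁴)(2.998×10⁸)/(414×10⁻⁹) = 4.798×10⁻¹⁹ J.
Incident energy: 0.291 kJ = 291 J.
Photons incident: 291 / 4.798×10⁻¹⁹ = 6.065×10²⁰, i.e. 6.065×10²⁰/6.022×10²³ = 0.001007 mol.
Fraction absorbed: 1 − 62.6/100 = 0.3740.
Photons absorbed: 0.3740 × 0.001007 = 3.766×10⁻⁴ mol.
Φ = 2.939×10⁻⁴ mol / 3.766×10⁻⁴ mol photons = 0.780.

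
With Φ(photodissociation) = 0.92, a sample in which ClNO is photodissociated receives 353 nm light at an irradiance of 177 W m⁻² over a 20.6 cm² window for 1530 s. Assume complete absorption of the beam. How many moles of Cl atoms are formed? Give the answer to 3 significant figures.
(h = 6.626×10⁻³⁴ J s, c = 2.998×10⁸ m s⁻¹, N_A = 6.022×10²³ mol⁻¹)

Photon energy at 353 nm: hc/λ = (6.626×10⁻³⁴)(2.998×10⁸)/(353×10⁻⁹) = 5.627×10⁻¹⁹ J.
Energy delivered: (177 W m⁻²)(20.6×10⁻⁴ m²)(1530 s) = 557.9 J.
Photons incident: 557.9 / 5.627×10⁻¹⁹ = 9.915×10²⁰, i.e. 9.915×10²⁰/6.022×10²³ = 0.001646 mol.
Product: Φ × n_abs = 0.92 × 0.001646 = 0.001514 mol.

0.00151 mol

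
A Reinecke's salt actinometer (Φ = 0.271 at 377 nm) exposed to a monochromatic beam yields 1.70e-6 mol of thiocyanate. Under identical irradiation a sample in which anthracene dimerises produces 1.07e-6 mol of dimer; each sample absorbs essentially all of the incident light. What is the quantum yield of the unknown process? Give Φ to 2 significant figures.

Photons absorbed by the actinometer: 1.70e-6 / 0.271 = 6.273e-6 mol.
Φ(unknown) = 1.07e-6 / 6.273e-6 = 0.17.

Φ = 0.17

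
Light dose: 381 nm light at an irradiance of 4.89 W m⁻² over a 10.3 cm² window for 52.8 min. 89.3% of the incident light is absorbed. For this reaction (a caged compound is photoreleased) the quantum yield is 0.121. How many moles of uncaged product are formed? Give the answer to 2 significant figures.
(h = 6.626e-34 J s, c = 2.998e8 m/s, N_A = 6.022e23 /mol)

5.5e-6 mol

Photon energy at 381 nm: hc/λ = (6.626e-34)(2.998e8)/(381e-9) = 5.214e-19 J.
Energy delivered: (4.89 W m⁻²)(10.3e-4 m²)(3168 s) = 15.96 J.
Photons incident: 15.96 / 5.214e-19 = 3.061e19, i.e. 3.061e19/6.022e23 = 5.083e-5 mol.
Photons absorbed: 0.893 × 5.083e-5 = 4.539e-5 mol.
Product: Φ × n_abs = 0.121 × 4.539e-5 = 5.492e-6 mol.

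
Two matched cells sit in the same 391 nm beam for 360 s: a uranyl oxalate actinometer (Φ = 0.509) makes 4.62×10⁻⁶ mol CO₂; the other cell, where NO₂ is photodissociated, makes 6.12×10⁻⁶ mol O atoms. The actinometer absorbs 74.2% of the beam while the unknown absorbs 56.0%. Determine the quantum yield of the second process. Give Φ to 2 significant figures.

Φ = 0.89

Photons absorbed by the actinometer: 4.62×10⁻⁶ / 0.509 = 9.077×10⁻⁶ mol.
Incident flux: 9.077×10⁻⁶ / 0.742 = 1.223×10⁻⁵ einstein.
Absorbed by unknown: 0.560 × 1.223×10⁻⁵ = 6.849×10⁻⁶ mol.
Φ(unknown) = 6.12×10⁻⁶ / 6.849×10⁻⁶ = 0.89.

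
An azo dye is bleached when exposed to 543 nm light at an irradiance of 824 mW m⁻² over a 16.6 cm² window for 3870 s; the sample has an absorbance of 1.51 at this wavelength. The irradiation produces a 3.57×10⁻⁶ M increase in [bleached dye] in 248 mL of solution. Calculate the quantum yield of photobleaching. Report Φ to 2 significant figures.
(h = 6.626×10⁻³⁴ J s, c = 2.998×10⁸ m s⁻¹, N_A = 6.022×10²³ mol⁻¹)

Product: (3.57×10⁻⁶ M)(0.248 L) = 8.854×10⁻⁷ mol.
Photon energy at 543 nm: hc/λ = (6.626×10⁻³⁴)(2.998×10⁸)/(543×10⁻⁹) = 3.658×10⁻¹⁹ J.
Energy delivered: (824 mW m⁻²)(16.6×10⁻⁴ m²)(3870 s) = 5.294 J.
Photons incident: 5.294 / 3.658×10⁻¹⁹ = 1.447×10¹⁹, i.e. 1.447×10¹⁹/6.022×10²³ = 2.403×10⁻⁵ mol.
Fraction absorbed: 1 − 10^(−1.51) = 0.9691.
Photons absorbed: 0.9691 × 2.403×10⁻⁵ = 2.329×10⁻⁵ mol.
Φ = 8.854×10⁻⁷ mol / 2.329×10⁻⁵ mol photons = 0.038.

Φ = 0.038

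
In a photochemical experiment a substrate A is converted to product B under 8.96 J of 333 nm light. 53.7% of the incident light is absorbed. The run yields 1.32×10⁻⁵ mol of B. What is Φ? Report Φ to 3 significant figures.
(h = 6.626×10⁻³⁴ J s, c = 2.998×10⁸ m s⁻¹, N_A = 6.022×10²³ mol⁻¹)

Photon energy at 333 nm: hc/λ = (6.626×10⁻³⁴)(2.998×10⁸)/(333×10⁻⁹) = 5.965×10⁻¹⁹ J.
Photons incident: 8.96 / 5.965×10⁻¹⁹ = 1.502×10¹⁹, i.e. 1.502×10¹⁹/6.022×10²³ = 2.494×10⁻⁵ mol.
Photons absorbed: 0.537 × 2.494×10⁻⁵ = 1.339×10⁻⁵ mol.
Φ = 1.32×10⁻⁵ mol / 1.339×10⁻⁵ mol photons = 0.986.

Φ = 0.986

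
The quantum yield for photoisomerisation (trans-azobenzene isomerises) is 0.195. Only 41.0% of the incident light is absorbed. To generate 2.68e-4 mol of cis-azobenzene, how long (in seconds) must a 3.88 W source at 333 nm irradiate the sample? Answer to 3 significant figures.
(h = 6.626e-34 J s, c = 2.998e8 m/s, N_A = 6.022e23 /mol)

Photons that must be absorbed: 2.68e-4 / 0.195 = 0.001374 mol.
Incident photons needed: 0.001374 / 0.410 = 0.003351 mol.
Photon energy: hc/λ = 5.965e-19 J; per mole, 3.592e5 J mol⁻¹.
Energy required: 0.003351 × 3.592e5 = 1204 J.
Time: 1204 J / 3.88 W = 310 s.

t ≈ 310 s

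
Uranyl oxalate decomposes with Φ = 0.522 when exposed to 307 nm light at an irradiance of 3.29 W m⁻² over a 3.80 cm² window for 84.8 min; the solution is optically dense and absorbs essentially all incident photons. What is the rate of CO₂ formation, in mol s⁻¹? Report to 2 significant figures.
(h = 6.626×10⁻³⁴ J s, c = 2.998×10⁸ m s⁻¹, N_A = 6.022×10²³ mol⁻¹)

Photon energy at 307 nm: hc/λ = (6.626×10⁻³⁴)(2.998×10⁸)/(307×10⁻⁹) = 6.471×10⁻¹⁹ J.
Energy delivered: (3.29 W m⁻²)(3.80×10⁻⁴ m²)(5088 s) = 6.361 J.
Photons incident: 6.361 / 6.471×10⁻¹⁹ = 9.830×10¹⁸, i.e. 9.830×10¹⁸/6.022×10²³ = 1.632×10⁻⁵ mol.
Product formed: 0.522 × 1.632×10⁻⁵ = 8.519×10⁻⁶ mol.
Rate: 8.519×10⁻⁶ / 5088 s = 1.7×10⁻⁹ mol s⁻¹.

1.7×10⁻⁹ mol s⁻¹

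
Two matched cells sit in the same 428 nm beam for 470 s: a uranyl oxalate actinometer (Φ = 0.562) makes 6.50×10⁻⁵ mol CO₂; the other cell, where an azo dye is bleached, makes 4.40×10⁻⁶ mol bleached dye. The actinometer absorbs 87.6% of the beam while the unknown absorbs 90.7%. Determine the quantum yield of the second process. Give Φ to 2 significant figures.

Φ = 0.037

Photons absorbed by the actinometer: 6.50×10⁻⁵ / 0.562 = 1.157×10⁻⁴ mol.
Incident flux: 1.157×10⁻⁴ / 0.876 = 1.321×10⁻⁴ einstein.
Absorbed by unknown: 0.907 × 1.321×10⁻⁴ = 1.198×10⁻⁴ mol.
Φ(unknown) = 4.40×10⁻⁶ / 1.198×10⁻⁴ = 0.037.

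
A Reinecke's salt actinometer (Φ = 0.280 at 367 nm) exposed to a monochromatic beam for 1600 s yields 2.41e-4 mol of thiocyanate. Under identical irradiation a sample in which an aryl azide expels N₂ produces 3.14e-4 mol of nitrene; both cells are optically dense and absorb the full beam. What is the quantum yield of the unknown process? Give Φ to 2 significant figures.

Φ = 0.36

Photons absorbed by the actinometer: 2.41e-4 / 0.280 = 8.607e-4 mol.
Φ(unknown) = 3.14e-4 / 8.607e-4 = 0.36.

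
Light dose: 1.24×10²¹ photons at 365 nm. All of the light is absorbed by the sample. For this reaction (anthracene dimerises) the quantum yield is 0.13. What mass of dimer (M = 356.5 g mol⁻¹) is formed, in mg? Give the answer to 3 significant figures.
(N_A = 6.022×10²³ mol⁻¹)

Moles of photons: 1.24×10²¹ / 6.022×10²³ = 0.002059 mol.
Product: Φ × n_abs = 0.13 × 0.002059 = 2.677×10⁻⁴ mol.
Mass: 2.677×10⁻⁴ × 356.5 = 0.09544 g = 95.4 mg.

95.4 mg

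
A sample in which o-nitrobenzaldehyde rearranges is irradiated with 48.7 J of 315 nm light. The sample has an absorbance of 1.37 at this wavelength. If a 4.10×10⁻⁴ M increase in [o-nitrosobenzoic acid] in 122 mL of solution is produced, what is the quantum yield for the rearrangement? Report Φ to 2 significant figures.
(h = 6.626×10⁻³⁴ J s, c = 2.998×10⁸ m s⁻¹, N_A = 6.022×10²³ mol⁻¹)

Φ = 0.41

Product: (4.10×10⁻⁴ M)(0.122 L) = 5.002×10⁻⁵ mol.
Photon energy at 315 nm: hc/λ = (6.626×10⁻³⁴)(2.998×10⁸)/(315×10⁻⁹) = 6.306×10⁻¹⁹ J.
Photons incident: 48.7 / 6.306×10⁻¹⁹ = 7.723×10¹⁹, i.e. 7.723×10¹⁹/6.022×10²³ = 1.282×10⁻⁴ mol.
Fraction absorbed: 1 − 10^(−1.37) = 0.9573.
Photons absorbed: 0.9573 × 1.282×10⁻⁴ = 1.227×10⁻⁴ mol.
Φ = 5.002×10⁻⁵ mol / 1.227×10⁻⁴ mol photons = 0.41.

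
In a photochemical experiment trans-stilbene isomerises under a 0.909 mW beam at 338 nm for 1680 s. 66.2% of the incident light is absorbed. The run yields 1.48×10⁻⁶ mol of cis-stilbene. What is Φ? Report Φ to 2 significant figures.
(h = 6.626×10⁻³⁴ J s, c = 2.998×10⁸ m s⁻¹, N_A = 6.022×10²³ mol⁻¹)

Photon energy at 338 nm: hc/λ = (6.626×10⁻³⁴)(2.998×10⁸)/(338×10⁻⁹) = 5.877×10⁻¹⁹ J.
Energy delivered: (0.909 mW)(1680 s) = 1.527 J.
Photons incident: 1.527 / 5.877×10⁻¹⁹ = 2.598×10¹⁸, i.e. 2.598×10¹⁸/6.022×10²³ = 4.314×10⁻⁶ mol.
Photons absorbed: 0.662 × 4.314×10⁻⁶ = 2.856×10⁻⁶ mol.
Φ = 1.48×10⁻⁶ mol / 2.856×10⁻⁶ mol photons = 0.52.

Φ = 0.52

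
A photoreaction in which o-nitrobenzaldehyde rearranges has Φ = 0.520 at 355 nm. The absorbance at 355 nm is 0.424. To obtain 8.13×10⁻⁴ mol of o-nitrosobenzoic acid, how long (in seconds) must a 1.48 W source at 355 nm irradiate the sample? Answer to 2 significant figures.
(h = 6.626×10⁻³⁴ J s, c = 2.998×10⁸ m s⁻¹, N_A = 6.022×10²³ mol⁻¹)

t ≈ 570 s

Photons that must be absorbed: 8.13×10⁻⁴ / 0.520 = 0.001563 mol.
Fraction absorbed: 1 − 10^(−0.424) = 0.6233.
Incident photons needed: 0.001563 / 0.6233 = 0.002508 mol.
Photon energy: hc/λ = 5.596×10⁻¹⁹ J; per mole, 3.370×10⁵ J mol⁻¹.
Energy required: 0.002508 × 3.370×10⁵ = 845.2 J.
Time: 845.2 J / 1.48 W = 570 s.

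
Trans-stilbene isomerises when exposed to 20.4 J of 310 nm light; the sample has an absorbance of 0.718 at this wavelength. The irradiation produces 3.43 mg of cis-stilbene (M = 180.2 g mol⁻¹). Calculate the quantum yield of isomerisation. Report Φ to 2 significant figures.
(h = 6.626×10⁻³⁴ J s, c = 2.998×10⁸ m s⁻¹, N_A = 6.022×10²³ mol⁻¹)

Product: 3.43 mg / 180.2 g mol⁻¹ = 1.903×10⁻⁵ mol.
Photon energy at 310 nm: hc/λ = (6.626×10⁻³⁴)(2.998×10⁸)/(310×10⁻⁹) = 6.408×10⁻¹⁹ J.
Photons incident: 20.4 / 6.408×10⁻¹⁹ = 3.184×10¹⁹, i.e. 3.184×10¹⁹/6.022×10²³ = 5.287×10⁻⁵ mol.
Fraction absorbed: 1 − 10^(−0.718) = 0.8086.
Photons absorbed: 0.8086 × 5.287×10⁻⁵ = 4.275×10⁻⁵ mol.
Φ = 1.903×10⁻⁵ mol / 4.275×10⁻⁵ mol photons = 0.45.

Φ = 0.45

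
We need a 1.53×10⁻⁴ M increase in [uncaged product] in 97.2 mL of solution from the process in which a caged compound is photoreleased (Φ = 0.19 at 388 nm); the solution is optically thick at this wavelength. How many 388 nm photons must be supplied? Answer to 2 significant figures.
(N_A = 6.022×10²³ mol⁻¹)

Product: (1.53×10⁻⁴ M)(0.0972 L) = 1.487×10⁻⁵ mol.
Photons that must be absorbed: 1.487×10⁻⁵ / 0.19 = 7.826×10⁻⁵ mol.
Photon count: 7.826×10⁻⁵ × 6.022×10²³ = 4.7×10¹⁹.

4.7×10¹⁹ photons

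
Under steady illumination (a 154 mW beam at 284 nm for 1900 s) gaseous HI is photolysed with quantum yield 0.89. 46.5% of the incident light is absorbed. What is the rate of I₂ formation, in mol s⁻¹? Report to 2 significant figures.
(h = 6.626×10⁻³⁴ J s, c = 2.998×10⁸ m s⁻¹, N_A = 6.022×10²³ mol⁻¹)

Photon energy at 284 nm: hc/λ = (6.626×10⁻³⁴)(2.998×10⁸)/(284×10⁻⁹) = 6.995×10⁻¹⁹ J.
Energy delivered: (154 mW)(1900 s) = 292.6 J.
Photons incident: 292.6 / 6.995×10⁻¹⁹ = 4.183×10²⁰, i.e. 4.183×10²⁰/6.022×10²³ = 6.946×10⁻⁴ mol.
Photons absorbed: 0.465 × 6.946×10⁻⁴ = 3.230×10⁻⁴ mol.
Product formed: 0.89 × 3.230×10⁻⁴ = 2.875×10⁻⁴ mol.
Rate: 2.875×10⁻⁴ / 1900 s = 1.5×10⁻⁷ mol s⁻¹.

1.5×10⁻⁷ mol s⁻¹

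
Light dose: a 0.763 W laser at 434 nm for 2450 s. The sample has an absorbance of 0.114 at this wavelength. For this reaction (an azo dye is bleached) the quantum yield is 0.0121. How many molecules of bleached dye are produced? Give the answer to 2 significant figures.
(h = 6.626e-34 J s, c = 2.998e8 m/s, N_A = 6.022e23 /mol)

1.1e19 molecules

Photon energy at 434 nm: hc/λ = (6.626e-34)(2.998e8)/(434e-9) = 4.577e-19 J.
Energy delivered: (0.763 W)(2450 s) = 1869 J.
Photons incident: 1869 / 4.577e-19 = 4.083e21, i.e. 4.083e21/6.022e23 = 0.006780 mol.
Fraction absorbed: 1 − 10^(−0.114) = 0.2309.
Photons absorbed: 0.2309 × 0.006780 = 0.001566 mol.
Product: Φ × n_abs = 0.0121 × 0.001566 = 1.895e-5 mol.
As a count: 1.895e-5 × 6.022e23 = 1.1e19.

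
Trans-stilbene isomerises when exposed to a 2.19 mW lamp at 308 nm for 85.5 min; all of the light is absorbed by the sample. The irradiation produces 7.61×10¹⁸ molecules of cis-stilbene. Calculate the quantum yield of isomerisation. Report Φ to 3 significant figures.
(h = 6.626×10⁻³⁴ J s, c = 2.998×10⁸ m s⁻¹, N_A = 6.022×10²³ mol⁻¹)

Product: 7.61×10¹⁸ / 6.022×10²³ = 1.264×10⁻⁵ mol.
Photon energy at 308 nm: hc/λ = (6.626×10⁻³⁴)(2.998×10⁸)/(308×10⁻⁹) = 6.450×10⁻¹⁹ J.
Energy delivered: (2.19 mW)(5130 s) = 11.23 J.
Photons incident: 11.23 / 6.450×10⁻¹⁹ = 1.741×10¹⁹, i.e. 1.741×10¹⁹/6.022×10²³ = 2.891×10⁻⁵ mol.
Φ = 1.264×10⁻⁵ mol / 2.891×10⁻⁵ mol photons = 0.437.

Φ = 0.437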